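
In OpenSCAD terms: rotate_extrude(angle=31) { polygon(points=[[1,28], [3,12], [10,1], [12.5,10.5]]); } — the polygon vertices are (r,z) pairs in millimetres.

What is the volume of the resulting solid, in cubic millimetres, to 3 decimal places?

Volume = 437.846 mm³

Profile (r,z), 4 vertices: (1,28) (3,12) (10,1) (12.5,10.5)
edge 0: (1,28)→(3,12)  cross = 1·12 − 3·28 = -72.0000; (r_i+r_j)·cross = 4·-72.0000 = -288.0000
edge 1: (3,12)→(10,1)  cross = 3·1 − 10·12 = -117.0000; (r_i+r_j)·cross = 13·-117.0000 = -1521.0000
edge 2: (10,1)→(12.5,10.5)  cross = 10·10.5 − 12.5·1 = 92.5000; (r_i+r_j)·cross = 22.5·92.5000 = 2081.2500
edge 3: (12.5,10.5)→(1,28)  cross = 12.5·28 − 1·10.5 = 339.5000; (r_i+r_j)·cross = 13.5·339.5000 = 4583.2500
Σcross = 243.0000 → A = |Σcross|/2 = 121.5000 mm²
Σ(r_i+r_j)·cross = 4855.5000 → first moment M = |Σ|/6 = 809.2500
R_c = M/A = 809.2500/121.5000 = 6.6605 mm
θ = 31° = 0.541052 rad
V = θ·R_c·A = 0.541052·6.6605·121.5000 = 437.846 mm³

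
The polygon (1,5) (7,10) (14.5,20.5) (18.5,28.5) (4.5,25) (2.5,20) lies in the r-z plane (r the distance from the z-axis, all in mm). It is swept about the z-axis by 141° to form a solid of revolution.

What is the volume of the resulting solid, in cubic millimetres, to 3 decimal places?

Volume = 3586.270 mm³

Profile (r,z), 6 vertices: (1,5) (7,10) (14.5,20.5) (18.5,28.5) (4.5,25) (2.5,20)
edge 0: (1,5)→(7,10)  cross = 1·10 − 7·5 = -25.0000; (r_i+r_j)·cross = 8·-25.0000 = -200.0000
edge 1: (7,10)→(14.5,20.5)  cross = 7·20.5 − 14.5·10 = -1.5000; (r_i+r_j)·cross = 21.5·-1.5000 = -32.2500
edge 2: (14.5,20.5)→(18.5,28.5)  cross = 14.5·28.5 − 18.5·20.5 = 34.0000; (r_i+r_j)·cross = 33·34.0000 = 1122.0000
edge 3: (18.5,28.5)→(4.5,25)  cross = 18.5·25 − 4.5·28.5 = 334.2500; (r_i+r_j)·cross = 23·334.2500 = 7687.7500
edge 4: (4.5,25)→(2.5,20)  cross = 4.5·20 − 2.5·25 = 27.5000; (r_i+r_j)·cross = 7·27.5000 = 192.5000
edge 5: (2.5,20)→(1,5)  cross = 2.5·5 − 1·20 = -7.5000; (r_i+r_j)·cross = 3.5·-7.5000 = -26.2500
Σcross = 361.7500 → A = |Σcross|/2 = 180.8750 mm²
Σ(r_i+r_j)·cross = 8743.7500 → first moment M = |Σ|/6 = 1457.2917
R_c = M/A = 1457.2917/180.8750 = 8.0569 mm
θ = 141° = 2.460914 rad
V = θ·R_c·A = 2.460914·8.0569·180.8750 = 3586.270 mm³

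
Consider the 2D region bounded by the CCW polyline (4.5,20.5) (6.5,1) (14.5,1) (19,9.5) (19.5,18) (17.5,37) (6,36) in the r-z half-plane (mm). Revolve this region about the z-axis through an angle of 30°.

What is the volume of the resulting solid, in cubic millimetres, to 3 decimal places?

Volume = 2849.054 mm³

Profile (r,z), 7 vertices: (4.5,20.5) (6.5,1) (14.5,1) (19,9.5) (19.5,18) (17.5,37) (6,36)
edge 0: (4.5,20.5)→(6.5,1)  cross = 4.5·1 − 6.5·20.5 = -128.7500; (r_i+r_j)·cross = 11·-128.7500 = -1416.2500
edge 1: (6.5,1)→(14.5,1)  cross = 6.5·1 − 14.5·1 = -8.0000; (r_i+r_j)·cross = 21·-8.0000 = -168.0000
edge 2: (14.5,1)→(19,9.5)  cross = 14.5·9.5 − 19·1 = 118.7500; (r_i+r_j)·cross = 33.5·118.7500 = 3978.1250
edge 3: (19,9.5)→(19.5,18)  cross = 19·18 − 19.5·9.5 = 156.7500; (r_i+r_j)·cross = 38.5·156.7500 = 6034.8750
edge 4: (19.5,18)→(17.5,37)  cross = 19.5·37 − 17.5·18 = 406.5000; (r_i+r_j)·cross = 37·406.5000 = 15040.5000
edge 5: (17.5,37)→(6,36)  cross = 17.5·36 − 6·37 = 408.0000; (r_i+r_j)·cross = 23.5·408.0000 = 9588.0000
edge 6: (6,36)→(4.5,20.5)  cross = 6·20.5 − 4.5·36 = -39.0000; (r_i+r_j)·cross = 10.5·-39.0000 = -409.5000
Σcross = 914.2500 → A = |Σcross|/2 = 457.1250 mm²
Σ(r_i+r_j)·cross = 32647.7500 → first moment M = |Σ|/6 = 5441.2917
R_c = M/A = 5441.2917/457.1250 = 11.9033 mm
θ = 30° = 0.523599 rad
V = θ·R_c·A = 0.523599·11.9033·457.1250 = 2849.054 mm³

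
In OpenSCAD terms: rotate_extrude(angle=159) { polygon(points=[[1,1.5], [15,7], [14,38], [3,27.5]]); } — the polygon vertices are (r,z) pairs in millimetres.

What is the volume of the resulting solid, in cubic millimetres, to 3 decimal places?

Profile (r,z), 4 vertices: (1,1.5) (15,7) (14,38) (3,27.5)
edge 0: (1,1.5)→(15,7)  cross = 1·7 − 15·1.5 = -15.5000; (r_i+r_j)·cross = 16·-15.5000 = -248.0000
edge 1: (15,7)→(14,38)  cross = 15·38 − 14·7 = 472.0000; (r_i+r_j)·cross = 29·472.0000 = 13688.0000
edge 2: (14,38)→(3,27.5)  cross = 14·27.5 − 3·38 = 271.0000; (r_i+r_j)·cross = 17·271.0000 = 4607.0000
edge 3: (3,27.5)→(1,1.5)  cross = 3·1.5 − 1·27.5 = -23.0000; (r_i+r_j)·cross = 4·-23.0000 = -92.0000
Σcross = 704.5000 → A = |Σcross|/2 = 352.2500 mm²
Σ(r_i+r_j)·cross = 17955.0000 → first moment M = |Σ|/6 = 2992.5000
R_c = M/A = 2992.5000/352.2500 = 8.4954 mm
θ = 159° = 2.775074 rad
V = θ·R_c·A = 2.775074·8.4954·352.2500 = 8304.407 mm³

Volume = 8304.407 mm³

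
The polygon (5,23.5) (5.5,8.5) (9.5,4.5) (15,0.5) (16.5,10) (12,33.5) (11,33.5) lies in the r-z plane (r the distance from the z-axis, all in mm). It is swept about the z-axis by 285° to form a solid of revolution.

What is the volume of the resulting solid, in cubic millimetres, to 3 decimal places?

Volume = 13046.260 mm³

Profile (r,z), 7 vertices: (5,23.5) (5.5,8.5) (9.5,4.5) (15,0.5) (16.5,10) (12,33.5) (11,33.5)
edge 0: (5,23.5)→(5.5,8.5)  cross = 5·8.5 − 5.5·23.5 = -86.7500; (r_i+r_j)·cross = 10.5·-86.7500 = -910.8750
edge 1: (5.5,8.5)→(9.5,4.5)  cross = 5.5·4.5 − 9.5·8.5 = -56.0000; (r_i+r_j)·cross = 15·-56.0000 = -840.0000
edge 2: (9.5,4.5)→(15,0.5)  cross = 9.5·0.5 − 15·4.5 = -62.7500; (r_i+r_j)·cross = 24.5·-62.7500 = -1537.3750
edge 3: (15,0.5)→(16.5,10)  cross = 15·10 − 16.5·0.5 = 141.7500; (r_i+r_j)·cross = 31.5·141.7500 = 4465.1250
edge 4: (16.5,10)→(12,33.5)  cross = 16.5·33.5 − 12·10 = 432.7500; (r_i+r_j)·cross = 28.5·432.7500 = 12333.3750
edge 5: (12,33.5)→(11,33.5)  cross = 12·33.5 − 11·33.5 = 33.5000; (r_i+r_j)·cross = 23·33.5000 = 770.5000
edge 6: (11,33.5)→(5,23.5)  cross = 11·23.5 − 5·33.5 = 91.0000; (r_i+r_j)·cross = 16·91.0000 = 1456.0000
Σcross = 493.5000 → A = |Σcross|/2 = 246.7500 mm²
Σ(r_i+r_j)·cross = 15736.7500 → first moment M = |Σ|/6 = 2622.7917
R_c = M/A = 2622.7917/246.7500 = 10.6293 mm
θ = 285° = 4.974188 rad
V = θ·R_c·A = 4.974188·10.6293·246.7500 = 13046.260 mm³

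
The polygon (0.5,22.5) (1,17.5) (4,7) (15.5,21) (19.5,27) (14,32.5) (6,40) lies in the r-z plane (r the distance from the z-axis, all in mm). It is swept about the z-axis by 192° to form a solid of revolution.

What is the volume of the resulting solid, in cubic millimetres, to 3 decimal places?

Volume = 9001.291 mm³

Profile (r,z), 7 vertices: (0.5,22.5) (1,17.5) (4,7) (15.5,21) (19.5,27) (14,32.5) (6,40)
edge 0: (0.5,22.5)→(1,17.5)  cross = 0.5·17.5 − 1·22.5 = -13.7500; (r_i+r_j)·cross = 1.5·-13.7500 = -20.6250
edge 1: (1,17.5)→(4,7)  cross = 1·7 − 4·17.5 = -63.0000; (r_i+r_j)·cross = 5·-63.0000 = -315.0000
edge 2: (4,7)→(15.5,21)  cross = 4·21 − 15.5·7 = -24.5000; (r_i+r_j)·cross = 19.5·-24.5000 = -477.7500
edge 3: (15.5,21)→(19.5,27)  cross = 15.5·27 − 19.5·21 = 9.0000; (r_i+r_j)·cross = 35·9.0000 = 315.0000
edge 4: (19.5,27)→(14,32.5)  cross = 19.5·32.5 − 14·27 = 255.7500; (r_i+r_j)·cross = 33.5·255.7500 = 8567.6250
edge 5: (14,32.5)→(6,40)  cross = 14·40 − 6·32.5 = 365.0000; (r_i+r_j)·cross = 20·365.0000 = 7300.0000
edge 6: (6,40)→(0.5,22.5)  cross = 6·22.5 − 0.5·40 = 115.0000; (r_i+r_j)·cross = 6.5·115.0000 = 747.5000
Σcross = 643.5000 → A = |Σcross|/2 = 321.7500 mm²
Σ(r_i+r_j)·cross = 16116.7500 → first moment M = |Σ|/6 = 2686.1250
R_c = M/A = 2686.1250/321.7500 = 8.3485 mm
θ = 192° = 3.351032 rad
V = θ·R_c·A = 3.351032·8.3485·321.7500 = 9001.291 mm³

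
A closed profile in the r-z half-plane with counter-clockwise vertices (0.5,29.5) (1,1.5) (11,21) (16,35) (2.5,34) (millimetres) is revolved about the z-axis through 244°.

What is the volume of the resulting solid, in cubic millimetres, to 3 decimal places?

Volume = 7061.740 mm³

Profile (r,z), 5 vertices: (0.5,29.5) (1,1.5) (11,21) (16,35) (2.5,34)
edge 0: (0.5,29.5)→(1,1.5)  cross = 0.5·1.5 − 1·29.5 = -28.7500; (r_i+r_j)·cross = 1.5·-28.7500 = -43.1250
edge 1: (1,1.5)→(11,21)  cross = 1·21 − 11·1.5 = 4.5000; (r_i+r_j)·cross = 12·4.5000 = 54.0000
edge 2: (11,21)→(16,35)  cross = 11·35 − 16·21 = 49.0000; (r_i+r_j)·cross = 27·49.0000 = 1323.0000
edge 3: (16,35)→(2.5,34)  cross = 16·34 − 2.5·35 = 456.5000; (r_i+r_j)·cross = 18.5·456.5000 = 8445.2500
edge 4: (2.5,34)→(0.5,29.5)  cross = 2.5·29.5 − 0.5·34 = 56.7500; (r_i+r_j)·cross = 3·56.7500 = 170.2500
Σcross = 538.0000 → A = |Σcross|/2 = 269.0000 mm²
Σ(r_i+r_j)·cross = 9949.3750 → first moment M = |Σ|/6 = 1658.2292
R_c = M/A = 1658.2292/269.0000 = 6.1644 mm
θ = 244° = 4.258603 rad
V = θ·R_c·A = 4.258603·6.1644·269.0000 = 7061.740 mm³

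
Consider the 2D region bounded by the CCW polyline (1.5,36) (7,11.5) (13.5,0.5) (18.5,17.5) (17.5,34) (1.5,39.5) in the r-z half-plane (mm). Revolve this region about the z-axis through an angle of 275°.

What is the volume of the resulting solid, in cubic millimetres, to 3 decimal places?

Volume = 20739.111 mm³

Profile (r,z), 6 vertices: (1.5,36) (7,11.5) (13.5,0.5) (18.5,17.5) (17.5,34) (1.5,39.5)
edge 0: (1.5,36)→(7,11.5)  cross = 1.5·11.5 − 7·36 = -234.7500; (r_i+r_j)·cross = 8.5·-234.7500 = -1995.3750
edge 1: (7,11.5)→(13.5,0.5)  cross = 7·0.5 − 13.5·11.5 = -151.7500; (r_i+r_j)·cross = 20.5·-151.7500 = -3110.8750
edge 2: (13.5,0.5)→(18.5,17.5)  cross = 13.5·17.5 − 18.5·0.5 = 227.0000; (r_i+r_j)·cross = 32·227.0000 = 7264.0000
edge 3: (18.5,17.5)→(17.5,34)  cross = 18.5·34 − 17.5·17.5 = 322.7500; (r_i+r_j)·cross = 36·322.7500 = 11619.0000
edge 4: (17.5,34)→(1.5,39.5)  cross = 17.5·39.5 − 1.5·34 = 640.2500; (r_i+r_j)·cross = 19·640.2500 = 12164.7500
edge 5: (1.5,39.5)→(1.5,36)  cross = 1.5·36 − 1.5·39.5 = -5.2500; (r_i+r_j)·cross = 3·-5.2500 = -15.7500
Σcross = 798.2500 → A = |Σcross|/2 = 399.1250 mm²
Σ(r_i+r_j)·cross = 25925.7500 → first moment M = |Σ|/6 = 4320.9583
R_c = M/A = 4320.9583/399.1250 = 10.8261 mm
θ = 275° = 4.799655 rad
V = θ·R_c·A = 4.799655·10.8261·399.1250 = 20739.111 mm³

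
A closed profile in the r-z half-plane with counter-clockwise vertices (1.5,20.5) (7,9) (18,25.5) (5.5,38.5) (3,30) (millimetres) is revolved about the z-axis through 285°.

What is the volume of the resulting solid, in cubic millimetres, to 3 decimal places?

Profile (r,z), 5 vertices: (1.5,20.5) (7,9) (18,25.5) (5.5,38.5) (3,30)
edge 0: (1.5,20.5)→(7,9)  cross = 1.5·9 − 7·20.5 = -130.0000; (r_i+r_j)·cross = 8.5·-130.0000 = -1105.0000
edge 1: (7,9)→(18,25.5)  cross = 7·25.5 − 18·9 = 16.5000; (r_i+r_j)·cross = 25·16.5000 = 412.5000
edge 2: (18,25.5)→(5.5,38.5)  cross = 18·38.5 − 5.5·25.5 = 552.7500; (r_i+r_j)·cross = 23.5·552.7500 = 12989.6250
edge 3: (5.5,38.5)→(3,30)  cross = 5.5·30 − 3·38.5 = 49.5000; (r_i+r_j)·cross = 8.5·49.5000 = 420.7500
edge 4: (3,30)→(1.5,20.5)  cross = 3·20.5 − 1.5·30 = 16.5000; (r_i+r_j)·cross = 4.5·16.5000 = 74.2500
Σcross = 505.2500 → A = |Σcross|/2 = 252.6250 mm²
Σ(r_i+r_j)·cross = 12792.1250 → first moment M = |Σ|/6 = 2132.0208
R_c = M/A = 2132.0208/252.6250 = 8.4395 mm
θ = 285° = 4.974188 rad
V = θ·R_c·A = 4.974188·8.4395·252.6250 = 10605.073 mm³

Volume = 10605.073 mm³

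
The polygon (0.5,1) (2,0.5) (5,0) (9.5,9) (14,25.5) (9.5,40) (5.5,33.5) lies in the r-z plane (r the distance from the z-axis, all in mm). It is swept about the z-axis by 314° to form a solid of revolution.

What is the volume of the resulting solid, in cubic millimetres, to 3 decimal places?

Volume = 11176.113 mm³

Profile (r,z), 7 vertices: (0.5,1) (2,0.5) (5,0) (9.5,9) (14,25.5) (9.5,40) (5.5,33.5)
edge 0: (0.5,1)→(2,0.5)  cross = 0.5·0.5 − 2·1 = -1.7500; (r_i+r_j)·cross = 2.5·-1.7500 = -4.3750
edge 1: (2,0.5)→(5,0)  cross = 2·0 − 5·0.5 = -2.5000; (r_i+r_j)·cross = 7·-2.5000 = -17.5000
edge 2: (5,0)→(9.5,9)  cross = 5·9 − 9.5·0 = 45.0000; (r_i+r_j)·cross = 14.5·45.0000 = 652.5000
edge 3: (9.5,9)→(14,25.5)  cross = 9.5·25.5 − 14·9 = 116.2500; (r_i+r_j)·cross = 23.5·116.2500 = 2731.8750
edge 4: (14,25.5)→(9.5,40)  cross = 14·40 − 9.5·25.5 = 317.7500; (r_i+r_j)·cross = 23.5·317.7500 = 7467.1250
edge 5: (9.5,40)→(5.5,33.5)  cross = 9.5·33.5 − 5.5·40 = 98.2500; (r_i+r_j)·cross = 15·98.2500 = 1473.7500
edge 6: (5.5,33.5)→(0.5,1)  cross = 5.5·1 − 0.5·33.5 = -11.2500; (r_i+r_j)·cross = 6·-11.2500 = -67.5000
Σcross = 561.7500 → A = |Σcross|/2 = 280.8750 mm²
Σ(r_i+r_j)·cross = 12235.8750 → first moment M = |Σ|/6 = 2039.3125
R_c = M/A = 2039.3125/280.8750 = 7.2606 mm
θ = 314° = 5.480334 rad
V = θ·R_c·A = 5.480334·7.2606·280.8750 = 11176.113 mm³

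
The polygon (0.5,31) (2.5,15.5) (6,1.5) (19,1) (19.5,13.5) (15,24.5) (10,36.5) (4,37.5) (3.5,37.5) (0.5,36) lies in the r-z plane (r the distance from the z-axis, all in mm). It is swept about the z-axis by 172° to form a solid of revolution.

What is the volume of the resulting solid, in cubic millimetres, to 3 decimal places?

Volume = 14222.253 mm³

Profile (r,z), 10 vertices: (0.5,31) (2.5,15.5) (6,1.5) (19,1) (19.5,13.5) (15,24.5) (10,36.5) (4,37.5) (3.5,37.5) (0.5,36)
edge 0: (0.5,31)→(2.5,15.5)  cross = 0.5·15.5 − 2.5·31 = -69.7500; (r_i+r_j)·cross = 3·-69.7500 = -209.2500
edge 1: (2.5,15.5)→(6,1.5)  cross = 2.5·1.5 − 6·15.5 = -89.2500; (r_i+r_j)·cross = 8.5·-89.2500 = -758.6250
edge 2: (6,1.5)→(19,1)  cross = 6·1 − 19·1.5 = -22.5000; (r_i+r_j)·cross = 25·-22.5000 = -562.5000
edge 3: (19,1)→(19.5,13.5)  cross = 19·13.5 − 19.5·1 = 237.0000; (r_i+r_j)·cross = 38.5·237.0000 = 9124.5000
edge 4: (19.5,13.5)→(15,24.5)  cross = 19.5·24.5 − 15·13.5 = 275.2500; (r_i+r_j)·cross = 34.5·275.2500 = 9496.1250
edge 5: (15,24.5)→(10,36.5)  cross = 15·36.5 − 10·24.5 = 302.5000; (r_i+r_j)·cross = 25·302.5000 = 7562.5000
edge 6: (10,36.5)→(4,37.5)  cross = 10·37.5 − 4·36.5 = 229.0000; (r_i+r_j)·cross = 14·229.0000 = 3206.0000
edge 7: (4,37.5)→(3.5,37.5)  cross = 4·37.5 − 3.5·37.5 = 18.7500; (r_i+r_j)·cross = 7.5·18.7500 = 140.6250
edge 8: (3.5,37.5)→(0.5,36)  cross = 3.5·36 − 0.5·37.5 = 107.2500; (r_i+r_j)·cross = 4·107.2500 = 429.0000
edge 9: (0.5,36)→(0.5,31)  cross = 0.5·31 − 0.5·36 = -2.5000; (r_i+r_j)·cross = 1·-2.5000 = -2.5000
Σcross = 985.7500 → A = |Σcross|/2 = 492.8750 mm²
Σ(r_i+r_j)·cross = 28425.8750 → first moment M = |Σ|/6 = 4737.6458
R_c = M/A = 4737.6458/492.8750 = 9.6123 mm
θ = 172° = 3.001966 rad
V = θ·R_c·A = 3.001966·9.6123·492.8750 = 14222.253 mm³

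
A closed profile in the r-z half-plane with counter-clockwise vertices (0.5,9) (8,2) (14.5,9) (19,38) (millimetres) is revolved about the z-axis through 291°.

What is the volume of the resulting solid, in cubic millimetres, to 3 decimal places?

Volume = 13592.851 mm³

Profile (r,z), 4 vertices: (0.5,9) (8,2) (14.5,9) (19,38)
edge 0: (0.5,9)→(8,2)  cross = 0.5·2 − 8·9 = -71.0000; (r_i+r_j)·cross = 8.5·-71.0000 = -603.5000
edge 1: (8,2)→(14.5,9)  cross = 8·9 − 14.5·2 = 43.0000; (r_i+r_j)·cross = 22.5·43.0000 = 967.5000
edge 2: (14.5,9)→(19,38)  cross = 14.5·38 − 19·9 = 380.0000; (r_i+r_j)·cross = 33.5·380.0000 = 12730.0000
edge 3: (19,38)→(0.5,9)  cross = 19·9 − 0.5·38 = 152.0000; (r_i+r_j)·cross = 19.5·152.0000 = 2964.0000
Σcross = 504.0000 → A = |Σcross|/2 = 252.0000 mm²
Σ(r_i+r_j)·cross = 16058.0000 → first moment M = |Σ|/6 = 2676.3333
R_c = M/A = 2676.3333/252.0000 = 10.6204 mm
θ = 291° = 5.078908 rad
V = θ·R_c·A = 5.078908·10.6204·252.0000 = 13592.851 mm³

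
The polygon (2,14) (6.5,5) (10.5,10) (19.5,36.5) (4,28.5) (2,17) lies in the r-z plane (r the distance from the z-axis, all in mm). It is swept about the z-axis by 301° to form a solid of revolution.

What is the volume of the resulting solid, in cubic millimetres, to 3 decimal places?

Volume = 12995.809 mm³

Profile (r,z), 6 vertices: (2,14) (6.5,5) (10.5,10) (19.5,36.5) (4,28.5) (2,17)
edge 0: (2,14)→(6.5,5)  cross = 2·5 − 6.5·14 = -81.0000; (r_i+r_j)·cross = 8.5·-81.0000 = -688.5000
edge 1: (6.5,5)→(10.5,10)  cross = 6.5·10 − 10.5·5 = 12.5000; (r_i+r_j)·cross = 17·12.5000 = 212.5000
edge 2: (10.5,10)→(19.5,36.5)  cross = 10.5·36.5 − 19.5·10 = 188.2500; (r_i+r_j)·cross = 30·188.2500 = 5647.5000
edge 3: (19.5,36.5)→(4,28.5)  cross = 19.5·28.5 − 4·36.5 = 409.7500; (r_i+r_j)·cross = 23.5·409.7500 = 9629.1250
edge 4: (4,28.5)→(2,17)  cross = 4·17 − 2·28.5 = 11.0000; (r_i+r_j)·cross = 6·11.0000 = 66.0000
edge 5: (2,17)→(2,14)  cross = 2·14 − 2·17 = -6.0000; (r_i+r_j)·cross = 4·-6.0000 = -24.0000
Σcross = 534.5000 → A = |Σcross|/2 = 267.2500 mm²
Σ(r_i+r_j)·cross = 14842.6250 → first moment M = |Σ|/6 = 2473.7708
R_c = M/A = 2473.7708/267.2500 = 9.2564 mm
θ = 301° = 5.253441 rad
V = θ·R_c·A = 5.253441·9.2564·267.2500 = 12995.809 mm³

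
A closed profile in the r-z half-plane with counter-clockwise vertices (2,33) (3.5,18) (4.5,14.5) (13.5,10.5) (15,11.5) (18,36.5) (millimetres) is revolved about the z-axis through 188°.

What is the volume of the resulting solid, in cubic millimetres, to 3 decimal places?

Profile (r,z), 6 vertices: (2,33) (3.5,18) (4.5,14.5) (13.5,10.5) (15,11.5) (18,36.5)
edge 0: (2,33)→(3.5,18)  cross = 2·18 − 3.5·33 = -79.5000; (r_i+r_j)·cross = 5.5·-79.5000 = -437.2500
edge 1: (3.5,18)→(4.5,14.5)  cross = 3.5·14.5 − 4.5·18 = -30.2500; (r_i+r_j)·cross = 8·-30.2500 = -242.0000
edge 2: (4.5,14.5)→(13.5,10.5)  cross = 4.5·10.5 − 13.5·14.5 = -148.5000; (r_i+r_j)·cross = 18·-148.5000 = -2673.0000
edge 3: (13.5,10.5)→(15,11.5)  cross = 13.5·11.5 − 15·10.5 = -2.2500; (r_i+r_j)·cross = 28.5·-2.2500 = -64.1250
edge 4: (15,11.5)→(18,36.5)  cross = 15·36.5 − 18·11.5 = 340.5000; (r_i+r_j)·cross = 33·340.5000 = 11236.5000
edge 5: (18,36.5)→(2,33)  cross = 18·33 − 2·36.5 = 521.0000; (r_i+r_j)·cross = 20·521.0000 = 10420.0000
Σcross = 601.0000 → A = |Σcross|/2 = 300.5000 mm²
Σ(r_i+r_j)·cross = 18240.1250 → first moment M = |Σ|/6 = 3040.0208
R_c = M/A = 3040.0208/300.5000 = 10.1165 mm
θ = 188° = 3.281219 rad
V = θ·R_c·A = 3.281219·10.1165·300.5000 = 9974.974 mm³

Volume = 9974.974 mm³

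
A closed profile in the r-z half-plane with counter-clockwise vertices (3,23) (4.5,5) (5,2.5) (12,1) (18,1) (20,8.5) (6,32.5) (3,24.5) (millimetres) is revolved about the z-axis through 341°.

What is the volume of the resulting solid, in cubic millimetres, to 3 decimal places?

Profile (r,z), 8 vertices: (3,23) (4.5,5) (5,2.5) (12,1) (18,1) (20,8.5) (6,32.5) (3,24.5)
edge 0: (3,23)→(4.5,5)  cross = 3·5 − 4.5·23 = -88.5000; (r_i+r_j)·cross = 7.5·-88.5000 = -663.7500
edge 1: (4.5,5)→(5,2.5)  cross = 4.5·2.5 − 5·5 = -13.7500; (r_i+r_j)·cross = 9.5·-13.7500 = -130.6250
edge 2: (5,2.5)→(12,1)  cross = 5·1 − 12·2.5 = -25.0000; (r_i+r_j)·cross = 17·-25.0000 = -425.0000
edge 3: (12,1)→(18,1)  cross = 12·1 − 18·1 = -6.0000; (r_i+r_j)·cross = 30·-6.0000 = -180.0000
edge 4: (18,1)→(20,8.5)  cross = 18·8.5 − 20·1 = 133.0000; (r_i+r_j)·cross = 38·133.0000 = 5054.0000
edge 5: (20,8.5)→(6,32.5)  cross = 20·32.5 − 6·8.5 = 599.0000; (r_i+r_j)·cross = 26·599.0000 = 15574.0000
edge 6: (6,32.5)→(3,24.5)  cross = 6·24.5 − 3·32.5 = 49.5000; (r_i+r_j)·cross = 9·49.5000 = 445.5000
edge 7: (3,24.5)→(3,23)  cross = 3·23 − 3·24.5 = -4.5000; (r_i+r_j)·cross = 6·-4.5000 = -27.0000
Σcross = 643.7500 → A = |Σcross|/2 = 321.8750 mm²
Σ(r_i+r_j)·cross = 19647.1250 → first moment M = |Σ|/6 = 3274.5208
R_c = M/A = 3274.5208/321.8750 = 10.1733 mm
θ = 341° = 5.951573 rad
V = θ·R_c·A = 5.951573·10.1733·321.8750 = 19488.549 mm³

Volume = 19488.549 mm³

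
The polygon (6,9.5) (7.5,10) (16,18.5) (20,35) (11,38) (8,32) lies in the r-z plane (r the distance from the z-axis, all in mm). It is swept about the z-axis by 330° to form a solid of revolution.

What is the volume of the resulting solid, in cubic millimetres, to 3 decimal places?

Volume = 16416.501 mm³

Profile (r,z), 6 vertices: (6,9.5) (7.5,10) (16,18.5) (20,35) (11,38) (8,32)
edge 0: (6,9.5)→(7.5,10)  cross = 6·10 − 7.5·9.5 = -11.2500; (r_i+r_j)·cross = 13.5·-11.2500 = -151.8750
edge 1: (7.5,10)→(16,18.5)  cross = 7.5·18.5 − 16·10 = -21.2500; (r_i+r_j)·cross = 23.5·-21.2500 = -499.3750
edge 2: (16,18.5)→(20,35)  cross = 16·35 − 20·18.5 = 190.0000; (r_i+r_j)·cross = 36·190.0000 = 6840.0000
edge 3: (20,35)→(11,38)  cross = 20·38 − 11·35 = 375.0000; (r_i+r_j)·cross = 31·375.0000 = 11625.0000
edge 4: (11,38)→(8,32)  cross = 11·32 − 8·38 = 48.0000; (r_i+r_j)·cross = 19·48.0000 = 912.0000
edge 5: (8,32)→(6,9.5)  cross = 8·9.5 − 6·32 = -116.0000; (r_i+r_j)·cross = 14·-116.0000 = -1624.0000
Σcross = 464.5000 → A = |Σcross|/2 = 232.2500 mm²
Σ(r_i+r_j)·cross = 17101.7500 → first moment M = |Σ|/6 = 2850.2917
R_c = M/A = 2850.2917/232.2500 = 12.2725 mm
θ = 330° = 5.759587 rad
V = θ·R_c·A = 5.759587·12.2725·232.2500 = 16416.501 mm³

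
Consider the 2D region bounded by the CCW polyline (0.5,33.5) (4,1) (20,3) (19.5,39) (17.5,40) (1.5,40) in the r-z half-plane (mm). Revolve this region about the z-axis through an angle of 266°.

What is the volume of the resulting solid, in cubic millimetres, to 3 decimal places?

Volume = 33685.369 mm³

Profile (r,z), 6 vertices: (0.5,33.5) (4,1) (20,3) (19.5,39) (17.5,40) (1.5,40)
edge 0: (0.5,33.5)→(4,1)  cross = 0.5·1 − 4·33.5 = -133.5000; (r_i+r_j)·cross = 4.5·-133.5000 = -600.7500
edge 1: (4,1)→(20,3)  cross = 4·3 − 20·1 = -8.0000; (r_i+r_j)·cross = 24·-8.0000 = -192.0000
edge 2: (20,3)→(19.5,39)  cross = 20·39 − 19.5·3 = 721.5000; (r_i+r_j)·cross = 39.5·721.5000 = 28499.2500
edge 3: (19.5,39)→(17.5,40)  cross = 19.5·40 − 17.5·39 = 97.5000; (r_i+r_j)·cross = 37·97.5000 = 3607.5000
edge 4: (17.5,40)→(1.5,40)  cross = 17.5·40 − 1.5·40 = 640.0000; (r_i+r_j)·cross = 19·640.0000 = 12160.0000
edge 5: (1.5,40)→(0.5,33.5)  cross = 1.5·33.5 − 0.5·40 = 30.2500; (r_i+r_j)·cross = 2·30.2500 = 60.5000
Σcross = 1347.7500 → A = |Σcross|/2 = 673.8750 mm²
Σ(r_i+r_j)·cross = 43534.5000 → first moment M = |Σ|/6 = 7255.7500
R_c = M/A = 7255.7500/673.8750 = 10.7672 mm
θ = 266° = 4.642576 rad
V = θ·R_c·A = 4.642576·10.7672·673.8750 = 33685.369 mm³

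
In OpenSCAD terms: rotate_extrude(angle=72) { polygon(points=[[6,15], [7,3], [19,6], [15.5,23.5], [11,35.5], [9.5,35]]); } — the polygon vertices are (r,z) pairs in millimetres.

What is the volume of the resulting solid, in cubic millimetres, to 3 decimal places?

Profile (r,z), 6 vertices: (6,15) (7,3) (19,6) (15.5,23.5) (11,35.5) (9.5,35)
edge 0: (6,15)→(7,3)  cross = 6·3 − 7·15 = -87.0000; (r_i+r_j)·cross = 13·-87.0000 = -1131.0000
edge 1: (7,3)→(19,6)  cross = 7·6 − 19·3 = -15.0000; (r_i+r_j)·cross = 26·-15.0000 = -390.0000
edge 2: (19,6)→(15.5,23.5)  cross = 19·23.5 − 15.5·6 = 353.5000; (r_i+r_j)·cross = 34.5·353.5000 = 12195.7500
edge 3: (15.5,23.5)→(11,35.5)  cross = 15.5·35.5 − 11·23.5 = 291.7500; (r_i+r_j)·cross = 26.5·291.7500 = 7731.3750
edge 4: (11,35.5)→(9.5,35)  cross = 11·35 − 9.5·35.5 = 47.7500; (r_i+r_j)·cross = 20.5·47.7500 = 978.8750
edge 5: (9.5,35)→(6,15)  cross = 9.5·15 − 6·35 = -67.5000; (r_i+r_j)·cross = 15.5·-67.5000 = -1046.2500
Σcross = 523.5000 → A = |Σcross|/2 = 261.7500 mm²
Σ(r_i+r_j)·cross = 18338.7500 → first moment M = |Σ|/6 = 3056.4583
R_c = M/A = 3056.4583/261.7500 = 11.6770 mm
θ = 72° = 1.256637 rad
V = θ·R_c·A = 1.256637·11.6770·261.7500 = 3840.859 mm³

Volume = 3840.859 mm³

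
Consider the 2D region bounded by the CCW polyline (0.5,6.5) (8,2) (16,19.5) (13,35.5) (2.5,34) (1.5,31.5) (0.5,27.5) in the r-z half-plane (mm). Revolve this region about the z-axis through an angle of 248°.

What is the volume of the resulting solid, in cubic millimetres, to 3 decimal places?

Profile (r,z), 7 vertices: (0.5,6.5) (8,2) (16,19.5) (13,35.5) (2.5,34) (1.5,31.5) (0.5,27.5)
edge 0: (0.5,6.5)→(8,2)  cross = 0.5·2 − 8·6.5 = -51.0000; (r_i+r_j)·cross = 8.5·-51.0000 = -433.5000
edge 1: (8,2)→(16,19.5)  cross = 8·19.5 − 16·2 = 124.0000; (r_i+r_j)·cross = 24·124.0000 = 2976.0000
edge 2: (16,19.5)→(13,35.5)  cross = 16·35.5 − 13·19.5 = 314.5000; (r_i+r_j)·cross = 29·314.5000 = 9120.5000
edge 3: (13,35.5)→(2.5,34)  cross = 13·34 − 2.5·35.5 = 353.2500; (r_i+r_j)·cross = 15.5·353.2500 = 5475.3750
edge 4: (2.5,34)→(1.5,31.5)  cross = 2.5·31.5 − 1.5·34 = 27.7500; (r_i+r_j)·cross = 4·27.7500 = 111.0000
edge 5: (1.5,31.5)→(0.5,27.5)  cross = 1.5·27.5 − 0.5·31.5 = 25.5000; (r_i+r_j)·cross = 2·25.5000 = 51.0000
edge 6: (0.5,27.5)→(0.5,6.5)  cross = 0.5·6.5 − 0.5·27.5 = -10.5000; (r_i+r_j)·cross = 1·-10.5000 = -10.5000
Σcross = 783.5000 → A = |Σcross|/2 = 391.7500 mm²
Σ(r_i+r_j)·cross = 17289.8750 → first moment M = |Σ|/6 = 2881.6458
R_c = M/A = 2881.6458/391.7500 = 7.3558 mm
θ = 248° = 4.328417 rad
V = θ·R_c·A = 4.328417·7.3558·391.7500 = 12472.964 mm³

Volume = 12472.964 mm³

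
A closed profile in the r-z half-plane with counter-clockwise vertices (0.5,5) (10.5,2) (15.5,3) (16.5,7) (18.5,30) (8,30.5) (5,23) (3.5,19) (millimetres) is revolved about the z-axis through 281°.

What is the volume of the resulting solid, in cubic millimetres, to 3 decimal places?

Volume = 19032.552 mm³

Profile (r,z), 8 vertices: (0.5,5) (10.5,2) (15.5,3) (16.5,7) (18.5,30) (8,30.5) (5,23) (3.5,19)
edge 0: (0.5,5)→(10.5,2)  cross = 0.5·2 − 10.5·5 = -51.5000; (r_i+r_j)·cross = 11·-51.5000 = -566.5000
edge 1: (10.5,2)→(15.5,3)  cross = 10.5·3 − 15.5·2 = 0.5000; (r_i+r_j)·cross = 26·0.5000 = 13.0000
edge 2: (15.5,3)→(16.5,7)  cross = 15.5·7 − 16.5·3 = 59.0000; (r_i+r_j)·cross = 32·59.0000 = 1888.0000
edge 3: (16.5,7)→(18.5,30)  cross = 16.5·30 − 18.5·7 = 365.5000; (r_i+r_j)·cross = 35·365.5000 = 12792.5000
edge 4: (18.5,30)→(8,30.5)  cross = 18.5·30.5 − 8·30 = 324.2500; (r_i+r_j)·cross = 26.5·324.2500 = 8592.6250
edge 5: (8,30.5)→(5,23)  cross = 8·23 − 5·30.5 = 31.5000; (r_i+r_j)·cross = 13·31.5000 = 409.5000
edge 6: (5,23)→(3.5,19)  cross = 5·19 − 3.5·23 = 14.5000; (r_i+r_j)·cross = 8.5·14.5000 = 123.2500
edge 7: (3.5,19)→(0.5,5)  cross = 3.5·5 − 0.5·19 = 8.0000; (r_i+r_j)·cross = 4·8.0000 = 32.0000
Σcross = 751.7500 → A = |Σcross|/2 = 375.8750 mm²
Σ(r_i+r_j)·cross = 23284.3750 → first moment M = |Σ|/6 = 3880.7292
R_c = M/A = 3880.7292/375.8750 = 10.3245 mm
θ = 281° = 4.904375 rad
V = θ·R_c·A = 4.904375·10.3245·375.8750 = 19032.552 mm³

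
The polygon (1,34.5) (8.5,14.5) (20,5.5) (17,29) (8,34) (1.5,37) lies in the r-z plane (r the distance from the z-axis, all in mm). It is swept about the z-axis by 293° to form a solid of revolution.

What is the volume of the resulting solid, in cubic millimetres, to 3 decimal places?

Volume = 16563.752 mm³

Profile (r,z), 6 vertices: (1,34.5) (8.5,14.5) (20,5.5) (17,29) (8,34) (1.5,37)
edge 0: (1,34.5)→(8.5,14.5)  cross = 1·14.5 − 8.5·34.5 = -278.7500; (r_i+r_j)·cross = 9.5·-278.7500 = -2648.1250
edge 1: (8.5,14.5)→(20,5.5)  cross = 8.5·5.5 − 20·14.5 = -243.2500; (r_i+r_j)·cross = 28.5·-243.2500 = -6932.6250
edge 2: (20,5.5)→(17,29)  cross = 20·29 − 17·5.5 = 486.5000; (r_i+r_j)·cross = 37·486.5000 = 18000.5000
edge 3: (17,29)→(8,34)  cross = 17·34 − 8·29 = 346.0000; (r_i+r_j)·cross = 25·346.0000 = 8650.0000
edge 4: (8,34)→(1.5,37)  cross = 8·37 − 1.5·34 = 245.0000; (r_i+r_j)·cross = 9.5·245.0000 = 2327.5000
edge 5: (1.5,37)→(1,34.5)  cross = 1.5·34.5 − 1·37 = 14.7500; (r_i+r_j)·cross = 2.5·14.7500 = 36.8750
Σcross = 570.2500 → A = |Σcross|/2 = 285.1250 mm²
Σ(r_i+r_j)·cross = 19434.1250 → first moment M = |Σ|/6 = 3239.0208
R_c = M/A = 3239.0208/285.1250 = 11.3600 mm
θ = 293° = 5.113815 rad
V = θ·R_c·A = 5.113815·11.3600·285.1250 = 16563.752 mm³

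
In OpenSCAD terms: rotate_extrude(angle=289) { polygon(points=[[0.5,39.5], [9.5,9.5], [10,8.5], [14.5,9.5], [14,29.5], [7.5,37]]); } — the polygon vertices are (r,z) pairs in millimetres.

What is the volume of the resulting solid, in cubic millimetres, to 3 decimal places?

Profile (r,z), 6 vertices: (0.5,39.5) (9.5,9.5) (10,8.5) (14.5,9.5) (14,29.5) (7.5,37)
edge 0: (0.5,39.5)→(9.5,9.5)  cross = 0.5·9.5 − 9.5·39.5 = -370.5000; (r_i+r_j)·cross = 10·-370.5000 = -3705.0000
edge 1: (9.5,9.5)→(10,8.5)  cross = 9.5·8.5 − 10·9.5 = -14.2500; (r_i+r_j)·cross = 19.5·-14.2500 = -277.8750
edge 2: (10,8.5)→(14.5,9.5)  cross = 10·9.5 − 14.5·8.5 = -28.2500; (r_i+r_j)·cross = 24.5·-28.2500 = -692.1250
edge 3: (14.5,9.5)→(14,29.5)  cross = 14.5·29.5 − 14·9.5 = 294.7500; (r_i+r_j)·cross = 28.5·294.7500 = 8400.3750
edge 4: (14,29.5)→(7.5,37)  cross = 14·37 − 7.5·29.5 = 296.7500; (r_i+r_j)·cross = 21.5·296.7500 = 6380.1250
edge 5: (7.5,37)→(0.5,39.5)  cross = 7.5·39.5 − 0.5·37 = 277.7500; (r_i+r_j)·cross = 8·277.7500 = 2222.0000
Σcross = 456.2500 → A = |Σcross|/2 = 228.1250 mm²
Σ(r_i+r_j)·cross = 12327.5000 → first moment M = |Σ|/6 = 2054.5833
R_c = M/A = 2054.5833/228.1250 = 9.0064 mm
θ = 289° = 5.044002 rad
V = θ·R_c·A = 5.044002·9.0064·228.1250 = 10363.321 mm³

Volume = 10363.321 mm³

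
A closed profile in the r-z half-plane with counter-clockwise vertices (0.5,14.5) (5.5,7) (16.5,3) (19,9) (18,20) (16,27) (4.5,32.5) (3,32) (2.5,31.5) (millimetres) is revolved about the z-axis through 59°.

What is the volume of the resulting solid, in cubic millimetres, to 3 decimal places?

Volume = 3944.264 mm³

Profile (r,z), 9 vertices: (0.5,14.5) (5.5,7) (16.5,3) (19,9) (18,20) (16,27) (4.5,32.5) (3,32) (2.5,31.5)
edge 0: (0.5,14.5)→(5.5,7)  cross = 0.5·7 − 5.5·14.5 = -76.2500; (r_i+r_j)·cross = 6·-76.2500 = -457.5000
edge 1: (5.5,7)→(16.5,3)  cross = 5.5·3 − 16.5·7 = -99.0000; (r_i+r_j)·cross = 22·-99.0000 = -2178.0000
edge 2: (16.5,3)→(19,9)  cross = 16.5·9 − 19·3 = 91.5000; (r_i+r_j)·cross = 35.5·91.5000 = 3248.2500
edge 3: (19,9)→(18,20)  cross = 19·20 − 18·9 = 218.0000; (r_i+r_j)·cross = 37·218.0000 = 8066.0000
edge 4: (18,20)→(16,27)  cross = 18·27 − 16·20 = 166.0000; (r_i+r_j)·cross = 34·166.0000 = 5644.0000
edge 5: (16,27)→(4.5,32.5)  cross = 16·32.5 − 4.5·27 = 398.5000; (r_i+r_j)·cross = 20.5·398.5000 = 8169.2500
edge 6: (4.5,32.5)→(3,32)  cross = 4.5·32 − 3·32.5 = 46.5000; (r_i+r_j)·cross = 7.5·46.5000 = 348.7500
edge 7: (3,32)→(2.5,31.5)  cross = 3·31.5 − 2.5·32 = 14.5000; (r_i+r_j)·cross = 5.5·14.5000 = 79.7500
edge 8: (2.5,31.5)→(0.5,14.5)  cross = 2.5·14.5 − 0.5·31.5 = 20.5000; (r_i+r_j)·cross = 3·20.5000 = 61.5000
Σcross = 780.2500 → A = |Σcross|/2 = 390.1250 mm²
Σ(r_i+r_j)·cross = 22982.0000 → first moment M = |Σ|/6 = 3830.3333
R_c = M/A = 3830.3333/390.1250 = 9.8182 mm
θ = 59° = 1.029744 rad
V = θ·R_c·A = 1.029744·9.8182·390.1250 = 3944.264 mm³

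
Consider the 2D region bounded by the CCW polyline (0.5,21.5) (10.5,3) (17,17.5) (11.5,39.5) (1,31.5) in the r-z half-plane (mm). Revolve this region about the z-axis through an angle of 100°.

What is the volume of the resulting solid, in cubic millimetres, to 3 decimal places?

Profile (r,z), 5 vertices: (0.5,21.5) (10.5,3) (17,17.5) (11.5,39.5) (1,31.5)
edge 0: (0.5,21.5)→(10.5,3)  cross = 0.5·3 − 10.5·21.5 = -224.2500; (r_i+r_j)·cross = 11·-224.2500 = -2466.7500
edge 1: (10.5,3)→(17,17.5)  cross = 10.5·17.5 − 17·3 = 132.7500; (r_i+r_j)·cross = 27.5·132.7500 = 3650.6250
edge 2: (17,17.5)→(11.5,39.5)  cross = 17·39.5 − 11.5·17.5 = 470.2500; (r_i+r_j)·cross = 28.5·470.2500 = 13402.1250
edge 3: (11.5,39.5)→(1,31.5)  cross = 11.5·31.5 − 1·39.5 = 322.7500; (r_i+r_j)·cross = 12.5·322.7500 = 4034.3750
edge 4: (1,31.5)→(0.5,21.5)  cross = 1·21.5 − 0.5·31.5 = 5.7500; (r_i+r_j)·cross = 1.5·5.7500 = 8.6250
Σcross = 707.2500 → A = |Σcross|/2 = 353.6250 mm²
Σ(r_i+r_j)·cross = 18629.0000 → first moment M = |Σ|/6 = 3104.8333
R_c = M/A = 3104.8333/353.6250 = 8.7800 mm
θ = 100° = 1.745329 rad
V = θ·R_c·A = 1.745329·8.7800·353.6250 = 5418.956 mm³

Volume = 5418.956 mm³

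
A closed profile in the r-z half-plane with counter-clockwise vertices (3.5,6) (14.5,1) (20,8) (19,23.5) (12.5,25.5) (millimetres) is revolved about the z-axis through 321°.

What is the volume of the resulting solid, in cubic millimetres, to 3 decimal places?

Profile (r,z), 5 vertices: (3.5,6) (14.5,1) (20,8) (19,23.5) (12.5,25.5)
edge 0: (3.5,6)→(14.5,1)  cross = 3.5·1 − 14.5·6 = -83.5000; (r_i+r_j)·cross = 18·-83.5000 = -1503.0000
edge 1: (14.5,1)→(20,8)  cross = 14.5·8 − 20·1 = 96.0000; (r_i+r_j)·cross = 34.5·96.0000 = 3312.0000
edge 2: (20,8)→(19,23.5)  cross = 20·23.5 − 19·8 = 318.0000; (r_i+r_j)·cross = 39·318.0000 = 12402.0000
edge 3: (19,23.5)→(12.5,25.5)  cross = 19·25.5 − 12.5·23.5 = 190.7500; (r_i+r_j)·cross = 31.5·190.7500 = 6008.6250
edge 4: (12.5,25.5)→(3.5,6)  cross = 12.5·6 − 3.5·25.5 = -14.2500; (r_i+r_j)·cross = 16·-14.2500 = -228.0000
Σcross = 507.0000 → A = |Σcross|/2 = 253.5000 mm²
Σ(r_i+r_j)·cross = 19991.6250 → first moment M = |Σ|/6 = 3331.9375
R_c = M/A = 3331.9375/253.5000 = 13.1437 mm
θ = 321° = 5.602507 rad
V = θ·R_c·A = 5.602507·13.1437·253.5000 = 18667.203 mm³

Volume = 18667.203 mm³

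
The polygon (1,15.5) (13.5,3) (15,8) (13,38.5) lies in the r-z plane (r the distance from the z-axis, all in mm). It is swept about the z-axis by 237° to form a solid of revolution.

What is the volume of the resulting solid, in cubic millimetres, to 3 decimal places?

Volume = 9889.429 mm³

Profile (r,z), 4 vertices: (1,15.5) (13.5,3) (15,8) (13,38.5)
edge 0: (1,15.5)→(13.5,3)  cross = 1·3 − 13.5·15.5 = -206.2500; (r_i+r_j)·cross = 14.5·-206.2500 = -2990.6250
edge 1: (13.5,3)→(15,8)  cross = 13.5·8 − 15·3 = 63.0000; (r_i+r_j)·cross = 28.5·63.0000 = 1795.5000
edge 2: (15,8)→(13,38.5)  cross = 15·38.5 − 13·8 = 473.5000; (r_i+r_j)·cross = 28·473.5000 = 13258.0000
edge 3: (13,38.5)→(1,15.5)  cross = 13·15.5 − 1·38.5 = 163.0000; (r_i+r_j)·cross = 14·163.0000 = 2282.0000
Σcross = 493.2500 → A = |Σcross|/2 = 246.6250 mm²
Σ(r_i+r_j)·cross = 14344.8750 → first moment M = |Σ|/6 = 2390.8125
R_c = M/A = 2390.8125/246.6250 = 9.6941 mm
θ = 237° = 4.136430 rad
V = θ·R_c·A = 4.136430·9.6941·246.6250 = 9889.429 mm³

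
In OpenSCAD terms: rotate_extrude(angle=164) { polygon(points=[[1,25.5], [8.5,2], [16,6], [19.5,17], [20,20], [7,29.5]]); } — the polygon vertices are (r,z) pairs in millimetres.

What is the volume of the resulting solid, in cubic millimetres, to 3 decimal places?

Volume = 9180.896 mm³

Profile (r,z), 6 vertices: (1,25.5) (8.5,2) (16,6) (19.5,17) (20,20) (7,29.5)
edge 0: (1,25.5)→(8.5,2)  cross = 1·2 − 8.5·25.5 = -214.7500; (r_i+r_j)·cross = 9.5·-214.7500 = -2040.1250
edge 1: (8.5,2)→(16,6)  cross = 8.5·6 − 16·2 = 19.0000; (r_i+r_j)·cross = 24.5·19.0000 = 465.5000
edge 2: (16,6)→(19.5,17)  cross = 16·17 − 19.5·6 = 155.0000; (r_i+r_j)·cross = 35.5·155.0000 = 5502.5000
edge 3: (19.5,17)→(20,20)  cross = 19.5·20 − 20·17 = 50.0000; (r_i+r_j)·cross = 39.5·50.0000 = 1975.0000
edge 4: (20,20)→(7,29.5)  cross = 20·29.5 − 7·20 = 450.0000; (r_i+r_j)·cross = 27·450.0000 = 12150.0000
edge 5: (7,29.5)→(1,25.5)  cross = 7·25.5 − 1·29.5 = 149.0000; (r_i+r_j)·cross = 8·149.0000 = 1192.0000
Σcross = 608.2500 → A = |Σcross|/2 = 304.1250 mm²
Σ(r_i+r_j)·cross = 19244.8750 → first moment M = |Σ|/6 = 3207.4792
R_c = M/A = 3207.4792/304.1250 = 10.5466 mm
θ = 164° = 2.862340 rad
V = θ·R_c·A = 2.862340·10.5466·304.1250 = 9180.896 mm³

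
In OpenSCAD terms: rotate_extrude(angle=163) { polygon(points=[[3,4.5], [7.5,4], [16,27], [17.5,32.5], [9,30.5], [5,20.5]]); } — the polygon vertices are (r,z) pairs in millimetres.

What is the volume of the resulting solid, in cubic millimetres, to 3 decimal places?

Volume = 5285.207 mm³

Profile (r,z), 6 vertices: (3,4.5) (7.5,4) (16,27) (17.5,32.5) (9,30.5) (5,20.5)
edge 0: (3,4.5)→(7.5,4)  cross = 3·4 − 7.5·4.5 = -21.7500; (r_i+r_j)·cross = 10.5·-21.7500 = -228.3750
edge 1: (7.5,4)→(16,27)  cross = 7.5·27 − 16·4 = 138.5000; (r_i+r_j)·cross = 23.5·138.5000 = 3254.7500
edge 2: (16,27)→(17.5,32.5)  cross = 16·32.5 − 17.5·27 = 47.5000; (r_i+r_j)·cross = 33.5·47.5000 = 1591.2500
edge 3: (17.5,32.5)→(9,30.5)  cross = 17.5·30.5 − 9·32.5 = 241.2500; (r_i+r_j)·cross = 26.5·241.2500 = 6393.1250
edge 4: (9,30.5)→(5,20.5)  cross = 9·20.5 − 5·30.5 = 32.0000; (r_i+r_j)·cross = 14·32.0000 = 448.0000
edge 5: (5,20.5)→(3,4.5)  cross = 5·4.5 − 3·20.5 = -39.0000; (r_i+r_j)·cross = 8·-39.0000 = -312.0000
Σcross = 398.5000 → A = |Σcross|/2 = 199.2500 mm²
Σ(r_i+r_j)·cross = 11146.7500 → first moment M = |Σ|/6 = 1857.7917
R_c = M/A = 1857.7917/199.2500 = 9.3239 mm
θ = 163° = 2.844887 rad
V = θ·R_c·A = 2.844887·9.3239·199.2500 = 5285.207 mm³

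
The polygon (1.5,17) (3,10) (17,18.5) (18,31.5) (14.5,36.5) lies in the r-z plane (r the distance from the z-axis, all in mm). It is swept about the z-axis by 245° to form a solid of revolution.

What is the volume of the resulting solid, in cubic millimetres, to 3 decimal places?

Volume = 10128.286 mm³

Profile (r,z), 5 vertices: (1.5,17) (3,10) (17,18.5) (18,31.5) (14.5,36.5)
edge 0: (1.5,17)→(3,10)  cross = 1.5·10 − 3·17 = -36.0000; (r_i+r_j)·cross = 4.5·-36.0000 = -162.0000
edge 1: (3,10)→(17,18.5)  cross = 3·18.5 − 17·10 = -114.5000; (r_i+r_j)·cross = 20·-114.5000 = -2290.0000
edge 2: (17,18.5)→(18,31.5)  cross = 17·31.5 − 18·18.5 = 202.5000; (r_i+r_j)·cross = 35·202.5000 = 7087.5000
edge 3: (18,31.5)→(14.5,36.5)  cross = 18·36.5 − 14.5·31.5 = 200.2500; (r_i+r_j)·cross = 32.5·200.2500 = 6508.1250
edge 4: (14.5,36.5)→(1.5,17)  cross = 14.5·17 − 1.5·36.5 = 191.7500; (r_i+r_j)·cross = 16·191.7500 = 3068.0000
Σcross = 444.0000 → A = |Σcross|/2 = 222.0000 mm²
Σ(r_i+r_j)·cross = 14211.6250 → first moment M = |Σ|/6 = 2368.6042
R_c = M/A = 2368.6042/222.0000 = 10.6694 mm
θ = 245° = 4.276057 rad
V = θ·R_c·A = 4.276057·10.6694·222.0000 = 10128.286 mm³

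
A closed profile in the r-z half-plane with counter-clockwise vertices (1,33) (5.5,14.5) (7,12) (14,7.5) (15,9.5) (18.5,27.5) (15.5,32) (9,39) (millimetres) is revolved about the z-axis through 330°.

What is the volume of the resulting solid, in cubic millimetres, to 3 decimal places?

Volume = 19717.585 mm³

Profile (r,z), 8 vertices: (1,33) (5.5,14.5) (7,12) (14,7.5) (15,9.5) (18.5,27.5) (15.5,32) (9,39)
edge 0: (1,33)→(5.5,14.5)  cross = 1·14.5 − 5.5·33 = -167.0000; (r_i+r_j)·cross = 6.5·-167.0000 = -1085.5000
edge 1: (5.5,14.5)→(7,12)  cross = 5.5·12 − 7·14.5 = -35.5000; (r_i+r_j)·cross = 12.5·-35.5000 = -443.7500
edge 2: (7,12)→(14,7.5)  cross = 7·7.5 − 14·12 = -115.5000; (r_i+r_j)·cross = 21·-115.5000 = -2425.5000
edge 3: (14,7.5)→(15,9.5)  cross = 14·9.5 − 15·7.5 = 20.5000; (r_i+r_j)·cross = 29·20.5000 = 594.5000
edge 4: (15,9.5)→(18.5,27.5)  cross = 15·27.5 − 18.5·9.5 = 236.7500; (r_i+r_j)·cross = 33.5·236.7500 = 7931.1250
edge 5: (18.5,27.5)→(15.5,32)  cross = 18.5·32 − 15.5·27.5 = 165.7500; (r_i+r_j)·cross = 34·165.7500 = 5635.5000
edge 6: (15.5,32)→(9,39)  cross = 15.5·39 − 9·32 = 316.5000; (r_i+r_j)·cross = 24.5·316.5000 = 7754.2500
edge 7: (9,39)→(1,33)  cross = 9·33 − 1·39 = 258.0000; (r_i+r_j)·cross = 10·258.0000 = 2580.0000
Σcross = 679.5000 → A = |Σcross|/2 = 339.7500 mm²
Σ(r_i+r_j)·cross = 20540.6250 → first moment M = |Σ|/6 = 3423.4375
R_c = M/A = 3423.4375/339.7500 = 10.0763 mm
θ = 330° = 5.759587 rad
V = θ·R_c·A = 5.759587·10.0763·339.7500 = 19717.585 mm³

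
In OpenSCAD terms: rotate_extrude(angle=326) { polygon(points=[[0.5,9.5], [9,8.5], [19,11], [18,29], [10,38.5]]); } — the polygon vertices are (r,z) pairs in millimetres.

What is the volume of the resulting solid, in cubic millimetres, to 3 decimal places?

Profile (r,z), 5 vertices: (0.5,9.5) (9,8.5) (19,11) (18,29) (10,38.5)
edge 0: (0.5,9.5)→(9,8.5)  cross = 0.5·8.5 − 9·9.5 = -81.2500; (r_i+r_j)·cross = 9.5·-81.2500 = -771.8750
edge 1: (9,8.5)→(19,11)  cross = 9·11 − 19·8.5 = -62.5000; (r_i+r_j)·cross = 28·-62.5000 = -1750.0000
edge 2: (19,11)→(18,29)  cross = 19·29 − 18·11 = 353.0000; (r_i+r_j)·cross = 37·353.0000 = 13061.0000
edge 3: (18,29)→(10,38.5)  cross = 18·38.5 − 10·29 = 403.0000; (r_i+r_j)·cross = 28·403.0000 = 11284.0000
edge 4: (10,38.5)→(0.5,9.5)  cross = 10·9.5 − 0.5·38.5 = 75.7500; (r_i+r_j)·cross = 10.5·75.7500 = 795.3750
Σcross = 688.0000 → A = |Σcross|/2 = 344.0000 mm²
Σ(r_i+r_j)·cross = 22618.5000 → first moment M = |Σ|/6 = 3769.7500
R_c = M/A = 3769.7500/344.0000 = 10.9586 mm
θ = 326° = 5.689773 rad
V = θ·R_c·A = 5.689773·10.9586·344.0000 = 21449.023 mm³

Volume = 21449.023 mm³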